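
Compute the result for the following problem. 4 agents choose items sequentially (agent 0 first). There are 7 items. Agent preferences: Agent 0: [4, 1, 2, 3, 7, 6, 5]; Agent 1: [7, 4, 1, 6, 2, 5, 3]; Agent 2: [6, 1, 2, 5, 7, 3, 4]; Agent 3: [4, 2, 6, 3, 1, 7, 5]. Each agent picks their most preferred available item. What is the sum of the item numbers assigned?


Step 1: Agent 0 picks item 4
Step 2: Agent 1 picks item 7
Step 3: Agent 2 picks item 6
Step 4: Agent 3 picks item 2
Step 5: Sum = 4 + 7 + 6 + 2 = 19

19


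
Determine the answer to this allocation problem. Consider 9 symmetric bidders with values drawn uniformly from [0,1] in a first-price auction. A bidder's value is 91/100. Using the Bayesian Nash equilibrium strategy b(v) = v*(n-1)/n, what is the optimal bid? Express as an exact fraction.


Step 1: The symmetric BNE bidding function is b(v) = v * (n-1) / n
Step 2: Substitute v = 91/100 and n = 9
Step 3: b = 91/100 * 8/9
Step 4: b = 182/225

182/225


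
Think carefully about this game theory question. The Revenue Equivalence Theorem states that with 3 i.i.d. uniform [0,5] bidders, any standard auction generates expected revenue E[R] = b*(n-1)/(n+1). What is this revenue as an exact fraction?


Step 1: By Revenue Equivalence, expected revenue = b*(n-1)/(n+1)
Step 2: Substituting n = 3, b = 5
Step 3: Revenue = 5*(3-1)/(3+1) = 5*2/4
Step 4: Revenue = 10/4 = 5/2

5/2


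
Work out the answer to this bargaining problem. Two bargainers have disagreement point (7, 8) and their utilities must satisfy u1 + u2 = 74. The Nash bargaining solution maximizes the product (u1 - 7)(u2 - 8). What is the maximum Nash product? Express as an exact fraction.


Step 1: The Nash solution splits surplus symmetrically above the disagreement point
Step 2: u1 = (total + d1 - d2)/2 = (74 + 7 - 8)/2 = 73/2
Step 3: u2 = (total - d1 + d2)/2 = (74 - 7 + 8)/2 = 75/2
Step 4: Nash product = (73/2 - 7) * (75/2 - 8)
Step 5: = 59/2 * 59/2 = 3481/4

3481/4


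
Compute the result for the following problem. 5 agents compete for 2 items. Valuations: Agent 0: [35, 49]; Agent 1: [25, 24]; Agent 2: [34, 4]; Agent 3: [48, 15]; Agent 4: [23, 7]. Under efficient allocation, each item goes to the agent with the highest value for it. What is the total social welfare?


Step 1: For each item, find the maximum value among all agents.
Step 2: Item 0 -> Agent 3 (value 48)
Step 3: Item 1 -> Agent 0 (value 49)
Step 4: Total welfare = 48 + 49 = 97

97


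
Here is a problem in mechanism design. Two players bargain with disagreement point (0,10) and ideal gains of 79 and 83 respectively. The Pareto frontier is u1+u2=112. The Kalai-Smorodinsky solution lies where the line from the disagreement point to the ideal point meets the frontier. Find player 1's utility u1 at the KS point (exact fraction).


Step 1: At the KS point, (u1-d1)/r1 = (u2-d2)/r2 = t and u1+u2 = 112
Step 2: u1 = d1 + r1*t and u2 = d2 + r2*t, so (d1 + r1*t) + (d2 + r2*t) = 112
Step 3: t = (112 - 0 - 10)/(79 + 83) = 102/162 = 17/27
Step 4: u1 = d1 + r1*t = 0 + 79 * 17/27 = 1343/27
Step 5: (Check: u2 = d2 + r2*t = 1681/27; u1+u2 = 1343/27 + 1681/27 = 112, on the frontier.)

1343/27


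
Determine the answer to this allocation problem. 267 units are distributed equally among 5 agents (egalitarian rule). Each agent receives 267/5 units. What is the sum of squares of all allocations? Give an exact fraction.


Step 1: Each agent's share = 267/5
Step 2: Square of each share = (267/5)^2 = 71289/25
Step 3: Sum of squares = 5 * 71289/25 = 71289/5

71289/5


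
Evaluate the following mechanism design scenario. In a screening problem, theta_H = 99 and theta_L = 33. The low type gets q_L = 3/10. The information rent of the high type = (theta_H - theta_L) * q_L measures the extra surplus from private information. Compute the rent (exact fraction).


Step 1: theta_H - theta_L = 99 - 33 = 66
Step 2: Information rent = (theta_H - theta_L) * q_L
Step 3: = 66 * 3/10
Step 4: = 99/5

99/5


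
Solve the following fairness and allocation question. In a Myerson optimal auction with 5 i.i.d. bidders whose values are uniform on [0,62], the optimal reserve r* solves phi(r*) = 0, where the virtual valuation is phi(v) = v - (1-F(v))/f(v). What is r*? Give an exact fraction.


Step 1: For U[0,62], F(v) = v/62 and f(v) = 1/62
Step 2: phi(v) = v - (1 - v/62)/(1/62) = v - (62 - v) = 2v - 62
Step 3: Set phi(r*) = 0: 2r* - 62 = 0
Step 4: r* = 62/2 = 31 (the number of bidders n = 5 does not enter)

31


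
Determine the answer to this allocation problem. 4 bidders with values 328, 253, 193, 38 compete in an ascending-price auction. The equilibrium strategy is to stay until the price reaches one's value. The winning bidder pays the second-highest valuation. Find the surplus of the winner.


Step 1: Identify the highest value: 328
Step 2: Identify the second-highest value: 253
Step 3: The final price = second-highest value = 253
Step 4: Surplus = 328 - 253 = 75

75


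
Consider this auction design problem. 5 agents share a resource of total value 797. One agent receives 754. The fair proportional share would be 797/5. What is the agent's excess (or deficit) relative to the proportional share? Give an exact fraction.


Step 1: Proportional share = 797/5
Step 2: Agent's actual allocation = 754
Step 3: Excess = 754 - 797/5 = 2973/5

2973/5


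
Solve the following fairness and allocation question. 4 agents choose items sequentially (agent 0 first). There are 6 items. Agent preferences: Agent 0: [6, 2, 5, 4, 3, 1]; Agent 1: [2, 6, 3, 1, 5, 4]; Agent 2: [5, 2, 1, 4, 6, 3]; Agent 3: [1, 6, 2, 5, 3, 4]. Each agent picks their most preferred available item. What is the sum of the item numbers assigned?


Step 1: Agent 0 picks item 6
Step 2: Agent 1 picks item 2
Step 3: Agent 2 picks item 5
Step 4: Agent 3 picks item 1
Step 5: Sum = 6 + 2 + 5 + 1 = 14

14


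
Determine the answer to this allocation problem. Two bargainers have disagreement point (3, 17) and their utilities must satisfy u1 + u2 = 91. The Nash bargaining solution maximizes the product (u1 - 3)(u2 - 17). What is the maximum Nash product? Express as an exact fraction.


Step 1: The Nash solution splits surplus symmetrically above the disagreement point
Step 2: u1 = (total + d1 - d2)/2 = (91 + 3 - 17)/2 = 77/2
Step 3: u2 = (total - d1 + d2)/2 = (91 - 3 + 17)/2 = 105/2
Step 4: Nash product = (77/2 - 3) * (105/2 - 17)
Step 5: = 71/2 * 71/2 = 5041/4

5041/4


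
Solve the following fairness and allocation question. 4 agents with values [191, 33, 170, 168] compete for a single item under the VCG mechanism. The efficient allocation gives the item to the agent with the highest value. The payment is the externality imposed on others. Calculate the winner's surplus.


Step 1: The winner is the agent with the highest value: agent 0 with value 191
Step 2: Values of other agents: [33, 170, 168]
Step 3: VCG payment = max of others' values = 170
Step 4: Surplus = 191 - 170 = 21

21


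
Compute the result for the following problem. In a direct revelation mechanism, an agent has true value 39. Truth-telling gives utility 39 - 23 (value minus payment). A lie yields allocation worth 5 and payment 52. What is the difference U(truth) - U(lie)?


Step 1: U(truth) = value - payment = 39 - 23 = 16
Step 2: U(lie) = allocation - payment = 5 - 52 = -47
Step 3: IC gap = 16 - (-47) = 63

63


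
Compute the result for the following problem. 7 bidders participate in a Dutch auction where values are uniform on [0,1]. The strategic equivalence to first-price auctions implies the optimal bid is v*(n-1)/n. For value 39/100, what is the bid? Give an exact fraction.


Step 1: Dutch auctions are strategically equivalent to first-price auctions
Step 2: The equilibrium bid is b(v) = v*(n-1)/n
Step 3: b = 39/100 * 6/7
Step 4: b = 117/350

117/350


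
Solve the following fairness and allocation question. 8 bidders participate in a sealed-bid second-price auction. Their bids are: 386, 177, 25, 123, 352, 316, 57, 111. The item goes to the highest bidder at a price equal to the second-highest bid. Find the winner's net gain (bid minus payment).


Step 1: Sort bids in descending order: 386, 352, 316, 177, 123, 111, 57, 25
Step 2: The winning bid is the highest: 386
Step 3: The payment equals the second-highest bid: 352
Step 4: Surplus = winner's bid - payment = 386 - 352 = 34

34


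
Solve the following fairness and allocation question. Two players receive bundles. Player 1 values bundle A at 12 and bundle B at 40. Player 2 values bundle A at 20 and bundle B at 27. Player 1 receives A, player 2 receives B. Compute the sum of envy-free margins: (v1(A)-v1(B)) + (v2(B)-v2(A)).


Step 1: Player 1's margin = v1(A) - v1(B) = 12 - 40 = -28
Step 2: Player 2's margin = v2(B) - v2(A) = 27 - 20 = 7
Step 3: Total margin = -28 + 7 = -21

-21


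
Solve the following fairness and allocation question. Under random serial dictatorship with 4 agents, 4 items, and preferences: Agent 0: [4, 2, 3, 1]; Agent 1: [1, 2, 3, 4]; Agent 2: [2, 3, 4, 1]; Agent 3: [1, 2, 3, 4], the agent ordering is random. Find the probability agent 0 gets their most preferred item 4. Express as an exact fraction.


Step 1: Agent 0 wants item 4
Step 2: There are 24 possible orderings of agents
Step 3: In 24 orderings, agent 0 gets item 4
Step 4: Probability = 24/24 = 1

1


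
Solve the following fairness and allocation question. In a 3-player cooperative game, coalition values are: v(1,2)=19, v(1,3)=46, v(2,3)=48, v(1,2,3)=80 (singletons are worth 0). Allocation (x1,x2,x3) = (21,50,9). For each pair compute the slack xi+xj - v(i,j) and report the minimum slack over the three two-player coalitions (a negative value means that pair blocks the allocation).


Step 1: Slack for coalition (1,2): x1+x2 - v12 = 71 - 19 = 52
Step 2: Slack for coalition (1,3): x1+x3 - v13 = 30 - 46 = -16
Step 3: Slack for coalition (2,3): x2+x3 - v23 = 59 - 48 = 11
Step 4: Minimum slack = min(52, -16, 11) = -16, attained by (1,3); coalition (1,3) can block (slack < 0), so the allocation is not in the core

-16


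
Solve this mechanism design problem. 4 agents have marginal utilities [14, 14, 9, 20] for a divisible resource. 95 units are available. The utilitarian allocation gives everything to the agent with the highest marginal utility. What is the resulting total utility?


Step 1: The marginal utilities are [14, 14, 9, 20]
Step 2: The highest marginal utility is 20
Step 3: All 95 units go to that agent
Step 4: Total utility = 20 * 95 = 1900

1900


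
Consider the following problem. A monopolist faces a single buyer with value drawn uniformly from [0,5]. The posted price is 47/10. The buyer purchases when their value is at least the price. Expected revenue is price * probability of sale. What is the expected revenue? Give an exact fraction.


Step 1: Posted price r = 47/10, value support [0,5]
Step 2: P(v >= r) = (5 - 47/10)/5 = 3/50
Step 3: Expected revenue = r * P(v >= r) = 47/10 * 3/50
Step 4: Revenue = 141/500

141/500


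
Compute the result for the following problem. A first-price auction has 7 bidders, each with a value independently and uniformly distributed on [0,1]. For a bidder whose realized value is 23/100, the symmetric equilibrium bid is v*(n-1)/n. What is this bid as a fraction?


Step 1: The symmetric BNE bidding function is b(v) = v * (n-1) / n
Step 2: Substitute v = 23/100 and n = 7
Step 3: b = 23/100 * 6/7
Step 4: b = 69/350

69/350


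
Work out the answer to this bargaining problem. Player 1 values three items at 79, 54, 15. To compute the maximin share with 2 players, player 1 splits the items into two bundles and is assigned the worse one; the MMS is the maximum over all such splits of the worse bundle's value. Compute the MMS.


Step 1: Item values = 79, 54, 15
Step 2: Enumerate all 2-bundle partitions and take the smaller bundle:
  Partition 1: {79} vs {54,15} -> bundles 79, 69; min = 69
  Partition 2: {54} vs {79,15} -> bundles 54, 94; min = 54
  Partition 3: {15} vs {79,54} -> bundles 15, 133; min = 15
Step 3: MMS = max(69, 54, 15) = 69

69


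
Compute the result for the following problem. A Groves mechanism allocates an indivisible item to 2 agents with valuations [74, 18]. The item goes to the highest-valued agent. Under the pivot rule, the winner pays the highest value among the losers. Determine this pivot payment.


Step 1: The efficient winner is agent 0 with value 74
Step 2: Other agents' values: [18]
Step 3: Pivot payment = max(others) = 18
Step 4: The winner pays 18

18


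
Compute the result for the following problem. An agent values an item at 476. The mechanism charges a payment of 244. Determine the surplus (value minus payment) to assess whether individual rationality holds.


Step 1: Surplus = value - payment = 476 - 244 = 232
Step 2: IR is satisfied (surplus >= 0)

232


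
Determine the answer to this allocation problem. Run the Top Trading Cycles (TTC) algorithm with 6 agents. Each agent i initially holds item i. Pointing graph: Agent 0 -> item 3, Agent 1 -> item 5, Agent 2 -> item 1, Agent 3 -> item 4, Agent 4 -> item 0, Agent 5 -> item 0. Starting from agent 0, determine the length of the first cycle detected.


Step 1: Trace the pointer graph from agent 0: 0 -> 3 -> 4 -> 0
Step 2: A cycle is detected when we revisit agent 0
Step 3: The cycle is: 0 -> 3 -> 4 -> 0
Step 4: Cycle length = 3

3


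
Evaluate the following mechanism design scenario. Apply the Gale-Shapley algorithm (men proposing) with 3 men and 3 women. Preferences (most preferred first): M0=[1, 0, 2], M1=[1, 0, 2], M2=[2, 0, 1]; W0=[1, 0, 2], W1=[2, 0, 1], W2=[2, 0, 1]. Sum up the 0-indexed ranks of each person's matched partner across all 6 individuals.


Step 1: Run Gale-Shapley (men propose, women hold best offer):
  M0 proposes to W1; she accepts
  M1 proposes to W1; rejected
  M1 proposes to W0; she accepts
  M2 proposes to W2; she accepts
Step 2: Final matching: W0-M1, W1-M0, W2-M2
Step 3: 0-indexed ranks (man's rank of his match, then woman's): 1 + 0 + 0 + 1 + 0 + 0
Step 4: Total rank sum = 2

2


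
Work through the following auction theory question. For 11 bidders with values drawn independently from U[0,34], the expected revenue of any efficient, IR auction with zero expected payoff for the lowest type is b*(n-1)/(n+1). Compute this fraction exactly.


Step 1: By Revenue Equivalence, expected revenue = b*(n-1)/(n+1)
Step 2: Substituting n = 11, b = 34
Step 3: Revenue = 34*(11-1)/(11+1) = 34*10/12
Step 4: Revenue = 340/12 = 85/3

85/3


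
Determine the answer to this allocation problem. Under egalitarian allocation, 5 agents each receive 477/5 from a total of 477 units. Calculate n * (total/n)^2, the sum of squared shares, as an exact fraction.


Step 1: Each agent's share = 477/5
Step 2: Square of each share = (477/5)^2 = 227529/25
Step 3: Sum of squares = 5 * 227529/25 = 227529/5

227529/5


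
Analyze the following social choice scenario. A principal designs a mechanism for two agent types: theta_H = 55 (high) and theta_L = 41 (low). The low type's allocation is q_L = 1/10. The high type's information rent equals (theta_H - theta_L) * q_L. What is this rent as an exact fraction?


Step 1: theta_H - theta_L = 55 - 41 = 14
Step 2: Information rent = (theta_H - theta_L) * q_L
Step 3: = 14 * 1/10
Step 4: = 7/5

7/5


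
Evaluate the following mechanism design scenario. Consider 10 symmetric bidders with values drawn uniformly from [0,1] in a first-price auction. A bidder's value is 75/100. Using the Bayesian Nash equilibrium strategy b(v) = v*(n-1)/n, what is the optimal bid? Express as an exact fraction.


Step 1: The symmetric BNE bidding function is b(v) = v * (n-1) / n
Step 2: Substitute v = 3/4 and n = 10
Step 3: b = 3/4 * 9/10
Step 4: b = 27/40

27/40


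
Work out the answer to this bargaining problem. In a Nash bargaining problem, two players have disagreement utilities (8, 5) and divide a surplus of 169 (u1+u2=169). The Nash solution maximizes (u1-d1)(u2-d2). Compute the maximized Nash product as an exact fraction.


Step 1: The Nash solution splits surplus symmetrically above the disagreement point
Step 2: u1 = (total + d1 - d2)/2 = (169 + 8 - 5)/2 = 86
Step 3: u2 = (total - d1 + d2)/2 = (169 - 8 + 5)/2 = 83
Step 4: Nash product = (86 - 8) * (83 - 5)
Step 5: = 78 * 78 = 6084

6084


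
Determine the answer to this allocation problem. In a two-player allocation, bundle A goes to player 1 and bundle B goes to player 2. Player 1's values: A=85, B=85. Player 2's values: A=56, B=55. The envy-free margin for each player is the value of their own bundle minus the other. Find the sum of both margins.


Step 1: Player 1's margin = v1(A) - v1(B) = 85 - 85 = 0
Step 2: Player 2's margin = v2(B) - v2(A) = 55 - 56 = -1
Step 3: Total margin = 0 + -1 = -1

-1


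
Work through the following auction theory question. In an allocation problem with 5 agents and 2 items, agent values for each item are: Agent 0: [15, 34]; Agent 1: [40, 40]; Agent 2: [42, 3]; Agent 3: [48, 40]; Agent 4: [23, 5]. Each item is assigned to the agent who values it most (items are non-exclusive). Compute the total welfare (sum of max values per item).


Step 1: For each item, find the maximum value among all agents.
Step 2: Item 0 -> Agent 3 (value 48)
Step 3: Item 1 -> Agent 1 (value 40)
Step 4: Total welfare = 48 + 40 = 88

88


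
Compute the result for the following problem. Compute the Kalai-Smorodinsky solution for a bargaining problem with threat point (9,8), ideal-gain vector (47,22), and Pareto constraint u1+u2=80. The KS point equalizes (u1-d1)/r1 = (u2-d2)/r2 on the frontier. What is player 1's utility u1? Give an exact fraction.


Step 1: At the KS point, (u1-d1)/r1 = (u2-d2)/r2 = t and u1+u2 = 80
Step 2: u1 = d1 + r1*t and u2 = d2 + r2*t, so (d1 + r1*t) + (d2 + r2*t) = 80
Step 3: t = (80 - 9 - 8)/(47 + 22) = 63/69 = 21/23
Step 4: u1 = d1 + r1*t = 9 + 47 * 21/23 = 1194/23
Step 5: (Check: u2 = d2 + r2*t = 646/23; u1+u2 = 1194/23 + 646/23 = 80, on the frontier.)

1194/23


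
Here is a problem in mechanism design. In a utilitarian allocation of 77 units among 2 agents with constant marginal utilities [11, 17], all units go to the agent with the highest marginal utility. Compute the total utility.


Step 1: The marginal utilities are [11, 17]
Step 2: The highest marginal utility is 17
Step 3: All 77 units go to that agent
Step 4: Total utility = 17 * 77 = 1309

1309


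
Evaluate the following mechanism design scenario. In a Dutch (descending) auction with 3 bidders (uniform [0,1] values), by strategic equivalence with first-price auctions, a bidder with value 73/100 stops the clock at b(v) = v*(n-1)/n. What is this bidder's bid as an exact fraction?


Step 1: Dutch auctions are strategically equivalent to first-price auctions
Step 2: The equilibrium bid is b(v) = v*(n-1)/n
Step 3: b = 73/100 * 2/3
Step 4: b = 73/150

73/150


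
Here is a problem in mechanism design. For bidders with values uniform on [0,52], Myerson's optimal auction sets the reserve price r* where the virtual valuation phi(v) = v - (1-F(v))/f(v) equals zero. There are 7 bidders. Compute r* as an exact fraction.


Step 1: For U[0,52], F(v) = v/52 and f(v) = 1/52
Step 2: phi(v) = v - (1 - v/52)/(1/52) = v - (52 - v) = 2v - 52
Step 3: Set phi(r*) = 0: 2r* - 52 = 0
Step 4: r* = 52/2 = 26 (the number of bidders n = 7 does not enter)

26


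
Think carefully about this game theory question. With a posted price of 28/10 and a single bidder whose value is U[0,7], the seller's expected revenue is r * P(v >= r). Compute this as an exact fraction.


Step 1: Posted price r = 14/5, value support [0,7]
Step 2: P(v >= r) = (7 - 14/5)/7 = 3/5
Step 3: Expected revenue = r * P(v >= r) = 14/5 * 3/5
Step 4: Revenue = 42/25

42/25


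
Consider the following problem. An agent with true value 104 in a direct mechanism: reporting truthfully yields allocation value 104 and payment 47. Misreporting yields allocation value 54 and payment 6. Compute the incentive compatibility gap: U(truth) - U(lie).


Step 1: U(truth) = value - payment = 104 - 47 = 57
Step 2: U(lie) = allocation - payment = 54 - 6 = 48
Step 3: IC gap = 57 - 48 = 9

9


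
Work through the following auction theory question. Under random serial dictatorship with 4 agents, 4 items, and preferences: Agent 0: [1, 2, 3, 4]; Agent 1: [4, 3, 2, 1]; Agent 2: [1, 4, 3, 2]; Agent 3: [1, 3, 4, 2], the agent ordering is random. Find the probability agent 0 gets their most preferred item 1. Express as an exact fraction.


Step 1: Agent 0 wants item 1
Step 2: There are 24 possible orderings of agents
Step 3: In 8 orderings, agent 0 gets item 1
Step 4: Probability = 8/24 = 1/3

1/3


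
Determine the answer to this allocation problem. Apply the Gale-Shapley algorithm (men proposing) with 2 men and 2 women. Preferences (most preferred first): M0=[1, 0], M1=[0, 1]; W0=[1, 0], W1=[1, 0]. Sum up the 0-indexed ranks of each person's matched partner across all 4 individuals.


Step 1: Run Gale-Shapley (men propose, women hold best offer):
  M0 proposes to W1; she accepts
  M1 proposes to W0; she accepts
Step 2: Final matching: W0-M1, W1-M0
Step 3: 0-indexed ranks (man's rank of his match, then woman's): 0 + 0 + 0 + 1
Step 4: Total rank sum = 1

1


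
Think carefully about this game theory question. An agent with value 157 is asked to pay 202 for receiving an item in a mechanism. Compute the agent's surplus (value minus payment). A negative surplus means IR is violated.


Step 1: Surplus = value - payment = 157 - 202 = -45
Step 2: IR is violated (surplus < 0)

-45


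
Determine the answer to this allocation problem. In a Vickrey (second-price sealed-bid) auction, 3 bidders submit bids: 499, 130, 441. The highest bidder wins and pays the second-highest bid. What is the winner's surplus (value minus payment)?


Step 1: Sort bids in descending order: 499, 441, 130
Step 2: The winning bid is the highest: 499
Step 3: The payment equals the second-highest bid: 441
Step 4: Surplus = winner's bid - payment = 499 - 441 = 58

58


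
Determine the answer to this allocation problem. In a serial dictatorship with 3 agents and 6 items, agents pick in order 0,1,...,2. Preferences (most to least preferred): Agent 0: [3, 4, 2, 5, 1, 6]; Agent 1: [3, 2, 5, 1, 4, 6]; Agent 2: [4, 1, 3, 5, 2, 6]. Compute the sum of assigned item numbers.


Step 1: Agent 0 picks item 3
Step 2: Agent 1 picks item 2
Step 3: Agent 2 picks item 4
Step 4: Sum = 3 + 2 + 4 = 9

9


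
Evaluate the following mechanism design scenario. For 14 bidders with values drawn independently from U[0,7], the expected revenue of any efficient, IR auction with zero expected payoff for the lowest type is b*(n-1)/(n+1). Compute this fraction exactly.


Step 1: By Revenue Equivalence, expected revenue = b*(n-1)/(n+1)
Step 2: Substituting n = 14, b = 7
Step 3: Revenue = 7*(14-1)/(14+1) = 7*13/15
Step 4: Revenue = 91/15

91/15


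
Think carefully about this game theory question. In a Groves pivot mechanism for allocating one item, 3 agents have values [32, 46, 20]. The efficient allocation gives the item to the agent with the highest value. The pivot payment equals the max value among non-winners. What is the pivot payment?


Step 1: The efficient winner is agent 1 with value 46
Step 2: Other agents' values: [32, 20]
Step 3: Pivot payment = max(others) = 32
Step 4: The winner pays 32

32


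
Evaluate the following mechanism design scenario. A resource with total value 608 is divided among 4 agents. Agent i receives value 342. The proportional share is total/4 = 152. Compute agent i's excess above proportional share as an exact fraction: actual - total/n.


Step 1: Proportional share = 608/4 = 152
Step 2: Agent's actual allocation = 342
Step 3: Excess = 342 - 152 = 190

190


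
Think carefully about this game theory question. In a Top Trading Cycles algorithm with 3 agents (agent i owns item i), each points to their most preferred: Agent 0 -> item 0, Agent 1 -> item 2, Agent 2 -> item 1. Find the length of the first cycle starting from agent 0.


Step 1: Trace the pointer graph from agent 0: 0 -> 0
Step 2: A cycle is detected when we revisit agent 0
Step 3: The cycle is: 0 -> 0
Step 4: Cycle length = 1

1


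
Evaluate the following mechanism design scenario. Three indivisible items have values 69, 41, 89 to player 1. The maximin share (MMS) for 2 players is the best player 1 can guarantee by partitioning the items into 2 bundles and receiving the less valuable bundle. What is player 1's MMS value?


Step 1: Item values = 69, 41, 89
Step 2: Enumerate all 2-bundle partitions and take the smaller bundle:
  Partition 1: {69} vs {41,89} -> bundles 69, 130; min = 69
  Partition 2: {41} vs {69,89} -> bundles 41, 158; min = 41
  Partition 3: {89} vs {69,41} -> bundles 89, 110; min = 89
Step 3: MMS = max(69, 41, 89) = 89

89


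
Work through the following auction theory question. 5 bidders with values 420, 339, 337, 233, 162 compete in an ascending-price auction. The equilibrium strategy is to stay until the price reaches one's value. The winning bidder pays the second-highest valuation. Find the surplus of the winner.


Step 1: Identify the highest value: 420
Step 2: Identify the second-highest value: 339
Step 3: The final price = second-highest value = 339
Step 4: Surplus = 420 - 339 = 81

81


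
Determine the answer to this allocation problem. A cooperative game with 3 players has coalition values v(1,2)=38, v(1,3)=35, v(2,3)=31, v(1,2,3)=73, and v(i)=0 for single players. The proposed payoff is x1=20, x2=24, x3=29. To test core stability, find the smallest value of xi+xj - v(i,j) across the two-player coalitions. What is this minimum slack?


Step 1: Slack for coalition (1,2): x1+x2 - v12 = 44 - 38 = 6
Step 2: Slack for coalition (1,3): x1+x3 - v13 = 49 - 35 = 14
Step 3: Slack for coalition (2,3): x2+x3 - v23 = 53 - 31 = 22
Step 4: Minimum slack = min(6, 14, 22) = 6, attained by (1,2); no pair can gain by deviating, so the allocation is in the core

6


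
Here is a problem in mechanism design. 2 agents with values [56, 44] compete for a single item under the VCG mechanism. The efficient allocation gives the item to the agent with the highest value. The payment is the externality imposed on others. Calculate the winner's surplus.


Step 1: The winner is the agent with the highest value: agent 0 with value 56
Step 2: Values of other agents: [44]
Step 3: VCG payment = max of others' values = 44
Step 4: Surplus = 56 - 44 = 12

12


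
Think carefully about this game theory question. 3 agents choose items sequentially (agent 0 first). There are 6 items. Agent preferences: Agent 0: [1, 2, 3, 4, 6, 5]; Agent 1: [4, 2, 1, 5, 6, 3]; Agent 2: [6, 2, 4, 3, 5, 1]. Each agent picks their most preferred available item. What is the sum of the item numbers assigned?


Step 1: Agent 0 picks item 1
Step 2: Agent 1 picks item 4
Step 3: Agent 2 picks item 6
Step 4: Sum = 1 + 4 + 6 = 11

11


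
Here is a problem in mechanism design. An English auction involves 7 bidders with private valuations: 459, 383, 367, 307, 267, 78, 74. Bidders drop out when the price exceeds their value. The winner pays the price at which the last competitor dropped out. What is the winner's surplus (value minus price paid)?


Step 1: Identify the highest value: 459
Step 2: Identify the second-highest value: 383
Step 3: The final price = second-highest value = 383
Step 4: Surplus = 459 - 383 = 76

76


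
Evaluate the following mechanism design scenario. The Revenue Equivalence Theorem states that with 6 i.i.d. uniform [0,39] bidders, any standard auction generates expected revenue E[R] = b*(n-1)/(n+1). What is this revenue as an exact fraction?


Step 1: By Revenue Equivalence, expected revenue = b*(n-1)/(n+1)
Step 2: Substituting n = 6, b = 39
Step 3: Revenue = 39*(6-1)/(6+1) = 39*5/7
Step 4: Revenue = 195/7

195/7


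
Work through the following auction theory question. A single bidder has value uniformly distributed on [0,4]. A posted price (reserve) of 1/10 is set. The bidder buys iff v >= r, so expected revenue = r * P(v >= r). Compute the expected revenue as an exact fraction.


Step 1: Posted price r = 1/10, value support [0,4]
Step 2: P(v >= r) = (4 - 1/10)/4 = 39/40
Step 3: Expected revenue = r * P(v >= r) = 1/10 * 39/40
Step 4: Revenue = 39/400

39/400


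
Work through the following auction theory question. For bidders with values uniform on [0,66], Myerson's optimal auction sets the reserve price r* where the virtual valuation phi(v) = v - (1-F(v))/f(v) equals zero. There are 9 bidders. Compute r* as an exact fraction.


Step 1: For U[0,66], F(v) = v/66 and f(v) = 1/66
Step 2: phi(v) = v - (1 - v/66)/(1/66) = v - (66 - v) = 2v - 66
Step 3: Set phi(r*) = 0: 2r* - 66 = 0
Step 4: r* = 66/2 = 33 (the number of bidders n = 9 does not enter)

33


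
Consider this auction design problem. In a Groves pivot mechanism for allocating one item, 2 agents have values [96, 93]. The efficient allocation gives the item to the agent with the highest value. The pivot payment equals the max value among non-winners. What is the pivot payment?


Step 1: The efficient winner is agent 0 with value 96
Step 2: Other agents' values: [93]
Step 3: Pivot payment = max(others) = 93
Step 4: The winner pays 93

93


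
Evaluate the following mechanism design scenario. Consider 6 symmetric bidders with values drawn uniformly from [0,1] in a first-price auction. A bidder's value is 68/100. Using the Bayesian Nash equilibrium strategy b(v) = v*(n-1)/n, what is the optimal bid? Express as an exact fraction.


Step 1: The symmetric BNE bidding function is b(v) = v * (n-1) / n
Step 2: Substitute v = 17/25 and n = 6
Step 3: b = 17/25 * 5/6
Step 4: b = 17/30

17/30


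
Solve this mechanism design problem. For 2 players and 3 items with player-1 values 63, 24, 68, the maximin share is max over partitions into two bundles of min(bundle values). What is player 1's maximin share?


Step 1: Item values = 63, 24, 68
Step 2: Enumerate all 2-bundle partitions and take the smaller bundle:
  Partition 1: {63} vs {24,68} -> bundles 63, 92; min = 63
  Partition 2: {24} vs {63,68} -> bundles 24, 131; min = 24
  Partition 3: {68} vs {63,24} -> bundles 68, 87; min = 68
Step 3: MMS = max(63, 24, 68) = 68

68


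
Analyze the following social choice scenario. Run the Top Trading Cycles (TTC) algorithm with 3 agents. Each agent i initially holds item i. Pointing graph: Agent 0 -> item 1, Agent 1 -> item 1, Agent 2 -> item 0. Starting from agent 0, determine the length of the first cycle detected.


Step 1: Trace the pointer graph from agent 0: 0 -> 1 -> 1
Step 2: A cycle is detected when we revisit agent 1
Step 3: The cycle is: 1 -> 1
Step 4: Cycle length = 1

1


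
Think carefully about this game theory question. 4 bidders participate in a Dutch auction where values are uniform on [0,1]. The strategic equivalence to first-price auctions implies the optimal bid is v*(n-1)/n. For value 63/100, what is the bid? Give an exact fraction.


Step 1: Dutch auctions are strategically equivalent to first-price auctions
Step 2: The equilibrium bid is b(v) = v*(n-1)/n
Step 3: b = 63/100 * 3/4
Step 4: b = 189/400

189/400


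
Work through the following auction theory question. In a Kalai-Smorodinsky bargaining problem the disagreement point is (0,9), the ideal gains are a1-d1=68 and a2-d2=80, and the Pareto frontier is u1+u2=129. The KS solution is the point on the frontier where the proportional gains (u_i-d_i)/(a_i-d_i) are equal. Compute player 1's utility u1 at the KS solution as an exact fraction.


Step 1: At the KS point, (u1-d1)/r1 = (u2-d2)/r2 = t and u1+u2 = 129
Step 2: u1 = d1 + r1*t and u2 = d2 + r2*t, so (d1 + r1*t) + (d2 + r2*t) = 129
Step 3: t = (129 - 0 - 9)/(68 + 80) = 120/148 = 30/37
Step 4: u1 = d1 + r1*t = 0 + 68 * 30/37 = 2040/37
Step 5: (Check: u2 = d2 + r2*t = 2733/37; u1+u2 = 2040/37 + 2733/37 = 129, on the frontier.)

2040/37


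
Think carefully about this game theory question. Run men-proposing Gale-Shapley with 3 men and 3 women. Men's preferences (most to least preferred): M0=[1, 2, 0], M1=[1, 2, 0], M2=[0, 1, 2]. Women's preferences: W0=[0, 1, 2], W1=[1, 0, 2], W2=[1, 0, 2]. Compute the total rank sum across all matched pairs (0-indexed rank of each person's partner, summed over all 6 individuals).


Step 1: Run Gale-Shapley (men propose, women hold best offer):
  M0 proposes to W1; she accepts
  M1 proposes to W1; she switches from M0
  M2 proposes to W0; she accepts
  M0 proposes to W2; she accepts
Step 2: Final matching: W0-M2, W1-M1, W2-M0
Step 3: 0-indexed ranks (man's rank of his match, then woman's): 0 + 2 + 0 + 0 + 1 + 1
Step 4: Total rank sum = 4

4


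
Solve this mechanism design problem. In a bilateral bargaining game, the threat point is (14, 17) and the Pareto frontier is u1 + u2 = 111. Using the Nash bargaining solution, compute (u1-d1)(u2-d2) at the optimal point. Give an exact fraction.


Step 1: The Nash solution splits surplus symmetrically above the disagreement point
Step 2: u1 = (total + d1 - d2)/2 = (111 + 14 - 17)/2 = 54
Step 3: u2 = (total - d1 + d2)/2 = (111 - 14 + 17)/2 = 57
Step 4: Nash product = (54 - 14) * (57 - 17)
Step 5: = 40 * 40 = 1600

1600


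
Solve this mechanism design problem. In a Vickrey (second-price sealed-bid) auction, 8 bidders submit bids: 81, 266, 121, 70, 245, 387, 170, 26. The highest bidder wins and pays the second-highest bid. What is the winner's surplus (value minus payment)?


Step 1: Sort bids in descending order: 387, 266, 245, 170, 121, 81, 70, 26
Step 2: The winning bid is the highest: 387
Step 3: The payment equals the second-highest bid: 266
Step 4: Surplus = winner's bid - payment = 387 - 266 = 121

121


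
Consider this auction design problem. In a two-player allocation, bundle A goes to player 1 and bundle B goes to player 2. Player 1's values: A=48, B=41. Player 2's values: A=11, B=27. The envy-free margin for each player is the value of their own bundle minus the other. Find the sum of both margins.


Step 1: Player 1's margin = v1(A) - v1(B) = 48 - 41 = 7
Step 2: Player 2's margin = v2(B) - v2(A) = 27 - 11 = 16
Step 3: Total margin = 7 + 16 = 23

23


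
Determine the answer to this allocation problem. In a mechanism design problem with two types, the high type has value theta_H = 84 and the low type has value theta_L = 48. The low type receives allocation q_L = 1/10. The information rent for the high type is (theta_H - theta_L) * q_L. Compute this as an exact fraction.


Step 1: theta_H - theta_L = 84 - 48 = 36
Step 2: Information rent = (theta_H - theta_L) * q_L
Step 3: = 36 * 1/10
Step 4: = 18/5

18/5


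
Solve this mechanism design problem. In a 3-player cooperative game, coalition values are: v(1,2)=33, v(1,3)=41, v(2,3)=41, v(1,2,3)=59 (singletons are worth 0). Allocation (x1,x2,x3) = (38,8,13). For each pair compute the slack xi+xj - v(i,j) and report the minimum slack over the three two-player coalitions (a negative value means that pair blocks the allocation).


Step 1: Slack for coalition (1,2): x1+x2 - v12 = 46 - 33 = 13
Step 2: Slack for coalition (1,3): x1+x3 - v13 = 51 - 41 = 10
Step 3: Slack for coalition (2,3): x2+x3 - v23 = 21 - 41 = -20
Step 4: Minimum slack = min(13, 10, -20) = -20, attained by (2,3); coalition (2,3) can block (slack < 0), so the allocation is not in the core

-20


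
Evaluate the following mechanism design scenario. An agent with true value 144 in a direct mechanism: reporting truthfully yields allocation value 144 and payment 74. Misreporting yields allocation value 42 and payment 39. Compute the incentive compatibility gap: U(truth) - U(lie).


Step 1: U(truth) = value - payment = 144 - 74 = 70
Step 2: U(lie) = allocation - payment = 42 - 39 = 3
Step 3: IC gap = 70 - 3 = 67

67


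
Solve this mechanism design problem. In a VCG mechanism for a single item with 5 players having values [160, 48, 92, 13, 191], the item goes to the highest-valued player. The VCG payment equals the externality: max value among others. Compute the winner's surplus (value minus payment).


Step 1: The winner is the agent with the highest value: agent 4 with value 191
Step 2: Values of other agents: [160, 48, 92, 13]
Step 3: VCG payment = max of others' values = 160
Step 4: Surplus = 191 - 160 = 31

31


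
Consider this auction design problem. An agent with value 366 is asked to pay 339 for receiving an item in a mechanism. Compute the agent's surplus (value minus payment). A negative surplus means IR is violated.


Step 1: Surplus = value - payment = 366 - 339 = 27
Step 2: IR is satisfied (surplus >= 0)

27


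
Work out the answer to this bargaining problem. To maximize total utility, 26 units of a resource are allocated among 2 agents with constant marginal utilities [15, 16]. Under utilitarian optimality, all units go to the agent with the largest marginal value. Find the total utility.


Step 1: The marginal utilities are [15, 16]
Step 2: The highest marginal utility is 16
Step 3: All 26 units go to that agent
Step 4: Total utility = 16 * 26 = 416

416


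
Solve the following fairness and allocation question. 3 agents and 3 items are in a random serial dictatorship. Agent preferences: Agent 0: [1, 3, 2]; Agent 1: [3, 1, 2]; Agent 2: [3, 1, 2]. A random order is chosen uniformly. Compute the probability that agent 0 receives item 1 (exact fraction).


Step 1: Agent 0 wants item 1
Step 2: There are 6 possible orderings of agents
Step 3: In 4 orderings, agent 0 gets item 1
Step 4: Probability = 4/6 = 2/3

2/3


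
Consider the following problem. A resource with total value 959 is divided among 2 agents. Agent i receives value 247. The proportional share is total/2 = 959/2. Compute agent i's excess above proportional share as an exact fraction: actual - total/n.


Step 1: Proportional share = 959/2
Step 2: Agent's actual allocation = 247
Step 3: Excess = 247 - 959/2 = -465/2

-465/2


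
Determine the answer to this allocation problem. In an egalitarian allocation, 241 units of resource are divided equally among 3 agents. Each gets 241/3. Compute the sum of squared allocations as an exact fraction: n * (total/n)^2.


Step 1: Each agent's share = 241/3
Step 2: Square of each share = (241/3)^2 = 58081/9
Step 3: Sum of squares = 3 * 58081/9 = 58081/3

58081/3


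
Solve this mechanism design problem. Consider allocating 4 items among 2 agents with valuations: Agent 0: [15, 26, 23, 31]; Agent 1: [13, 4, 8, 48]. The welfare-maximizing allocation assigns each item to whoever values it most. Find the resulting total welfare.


Step 1: For each item, find the maximum value among all agents.
Step 2: Item 0 -> Agent 0 (value 15)
Step 3: Item 1 -> Agent 0 (value 26)
Step 4: Item 2 -> Agent 0 (value 23)
Step 5: Item 3 -> Agent 1 (value 48)
Step 6: Total welfare = 15 + 26 + 23 + 48 = 112

112


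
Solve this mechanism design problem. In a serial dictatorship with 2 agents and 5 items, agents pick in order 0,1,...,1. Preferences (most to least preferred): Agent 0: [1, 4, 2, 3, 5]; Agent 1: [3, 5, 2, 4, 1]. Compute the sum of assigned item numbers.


Step 1: Agent 0 picks item 1
Step 2: Agent 1 picks item 3
Step 3: Sum = 1 + 3 = 4

4


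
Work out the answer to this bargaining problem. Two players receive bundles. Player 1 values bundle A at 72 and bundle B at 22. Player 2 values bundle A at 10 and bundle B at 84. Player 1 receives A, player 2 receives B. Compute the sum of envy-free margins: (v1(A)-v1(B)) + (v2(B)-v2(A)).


Step 1: Player 1's margin = v1(A) - v1(B) = 72 - 22 = 50
Step 2: Player 2's margin = v2(B) - v2(A) = 84 - 10 = 74
Step 3: Total margin = 50 + 74 = 124

124


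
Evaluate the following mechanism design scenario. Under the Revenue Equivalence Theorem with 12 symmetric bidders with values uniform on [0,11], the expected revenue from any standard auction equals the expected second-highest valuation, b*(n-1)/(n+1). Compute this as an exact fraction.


Step 1: By Revenue Equivalence, expected revenue = b*(n-1)/(n+1)
Step 2: Substituting n = 12, b = 11
Step 3: Revenue = 11*(12-1)/(12+1) = 11*11/13
Step 4: Revenue = 121/13

121/13
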